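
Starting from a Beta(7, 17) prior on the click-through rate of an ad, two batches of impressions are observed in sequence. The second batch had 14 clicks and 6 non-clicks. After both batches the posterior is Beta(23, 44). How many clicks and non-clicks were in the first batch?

Because Beta–binomial updating is additive in the counts, the combined data contributed (α_post−α_prior, β_post−β_prior) successes and failures.
Total across both batches: 23−7=16 clicks, 44−17=27 non-clicks.
Subtract the second batch: 16−14=2 clicks and 27−6=21 non-clicks.

2 clicks and 21 non-clicks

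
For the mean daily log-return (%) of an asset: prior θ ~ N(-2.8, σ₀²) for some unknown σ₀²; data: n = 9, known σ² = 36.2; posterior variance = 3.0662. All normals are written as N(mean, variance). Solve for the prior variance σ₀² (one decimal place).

For the Normal–Normal model with known σ², precisions add: τ_n = τ₀ + n/σ².
So 1/σ₀² = 1/3.0662 − 9/36.2 = 0.326137 − 0.248619 = 0.077518.
Hence σ₀² = 1/0.077518 ≈ 12.9.

σ₀² = 12.9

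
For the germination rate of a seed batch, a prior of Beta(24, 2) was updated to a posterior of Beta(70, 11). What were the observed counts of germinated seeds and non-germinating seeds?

46 germinated seeds and 9 non-germinating seeds

Beta is conjugate to the binomial likelihood: posterior = Beta(α+s, β+f).
So s = 70 − 24 = 46 and f = 11 − 2 = 9.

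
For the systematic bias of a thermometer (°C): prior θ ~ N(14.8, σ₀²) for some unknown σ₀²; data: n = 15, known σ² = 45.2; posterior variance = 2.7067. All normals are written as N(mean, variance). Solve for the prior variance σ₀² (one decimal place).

For the Normal–Normal model with known σ², precisions add: τ_n = τ₀ + n/σ².
So 1/σ₀² = 1/2.7067 − 15/45.2 = 0.369454 − 0.331858 = 0.037596.
Hence σ₀² = 1/0.037596 ≈ 26.6.

σ₀² = 26.6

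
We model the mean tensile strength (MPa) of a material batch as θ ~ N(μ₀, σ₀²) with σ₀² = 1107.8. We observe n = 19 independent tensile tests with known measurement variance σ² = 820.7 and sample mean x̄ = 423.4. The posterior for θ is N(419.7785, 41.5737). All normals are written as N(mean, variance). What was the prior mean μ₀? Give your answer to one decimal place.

μ₀ = 326.9

The posterior mean is a precision-weighted average: μ_n = (τ₀μ₀ + τ_data·x̄)/(τ₀+τ_data), with τ₀=1/σ₀² and τ_data=n/σ².
Here τ₀ = 1/1107.8 = 0.000903 and τ_data = 19/820.7 = 0.023151, so τ_n = 0.024054.
Rearranging for μ₀: μ₀ = (μ_n·τ_n − τ_data·x̄)/τ₀ = (419.7785·0.024054 − 0.023151·423.4) / 0.000903 = 0.295219/0.000903 ≈ 326.9.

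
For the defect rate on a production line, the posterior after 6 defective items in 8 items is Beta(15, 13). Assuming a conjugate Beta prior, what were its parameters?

Beta is conjugate to the binomial likelihood: posterior = Beta(a+s, b+f).
Subtract the data counts: 15−6=9, 13−2=11.

Beta(9, 11)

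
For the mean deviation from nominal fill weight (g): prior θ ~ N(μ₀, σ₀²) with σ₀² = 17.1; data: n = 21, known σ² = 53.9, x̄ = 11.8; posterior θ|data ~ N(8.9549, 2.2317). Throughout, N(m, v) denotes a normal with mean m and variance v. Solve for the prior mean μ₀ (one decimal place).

The posterior mean is a precision-weighted average: μ_n = (τ₀μ₀ + τ_data·x̄)/(τ₀+τ_data), with τ₀=1/σ₀² and τ_data=n/σ².
Here τ₀ = 1/17.1 = 0.058480 and τ_data = 21/53.9 = 0.389610, so τ_n = 0.448090.
Rearranging for μ₀: μ₀ = (μ_n·τ_n − τ_data·x̄)/τ₀ = (8.9549·0.448090 − 0.389610·11.8) / 0.058480 = -0.584797/0.058480 ≈ -10.0.

μ₀ = -10.0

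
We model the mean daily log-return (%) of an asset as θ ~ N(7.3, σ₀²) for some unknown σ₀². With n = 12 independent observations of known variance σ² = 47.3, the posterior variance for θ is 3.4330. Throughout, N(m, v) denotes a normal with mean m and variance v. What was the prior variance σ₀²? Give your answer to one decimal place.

σ₀² = 26.6

Posterior precision equals prior precision plus data precision: 1/σ_n² = 1/σ₀² + n/σ².
So 1/σ₀² = 1/3.4330 − 12/47.3 = 0.291290 − 0.253700 = 0.037590.
Hence σ₀² = 1/0.037590 ≈ 26.6.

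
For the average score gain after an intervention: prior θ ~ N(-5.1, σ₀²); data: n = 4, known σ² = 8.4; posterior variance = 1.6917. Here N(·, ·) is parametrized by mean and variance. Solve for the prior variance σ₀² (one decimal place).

Posterior precision equals prior precision plus data precision: 1/σ_n² = 1/σ₀² + n/σ².
So 1/σ₀² = 1/1.6917 − 4/8.4 = 0.591121 − 0.476190 = 0.114931.
Hence σ₀² = 1/0.114931 ≈ 8.7.

σ₀² = 8.7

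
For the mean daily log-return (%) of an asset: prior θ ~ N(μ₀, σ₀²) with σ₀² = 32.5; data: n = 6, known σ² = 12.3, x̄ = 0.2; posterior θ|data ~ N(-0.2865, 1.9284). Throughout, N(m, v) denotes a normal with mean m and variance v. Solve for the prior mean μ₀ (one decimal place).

μ₀ = -8.0

The posterior mean is a precision-weighted average: μ_n = (τ₀μ₀ + τ_data·x̄)/(τ₀+τ_data), with τ₀=1/σ₀² and τ_data=n/σ².
Here τ₀ = 1/32.5 = 0.030769 and τ_data = 6/12.3 = 0.487805, so τ_n = 0.518574.
Rearranging for μ₀: μ₀ = (μ_n·τ_n − τ_data·x̄)/τ₀ = (-0.2865·0.518574 − 0.487805·0.2) / 0.030769 = -0.246132/0.030769 ≈ -8.0.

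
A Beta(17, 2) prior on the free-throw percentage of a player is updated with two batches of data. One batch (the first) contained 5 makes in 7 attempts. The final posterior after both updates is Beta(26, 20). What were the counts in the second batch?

4 makes and 16 misses

Sequential conjugate updates are equivalent to a single update on the pooled data, so total successes = posterior α − prior α and total failures = posterior β − prior β.
Total across both batches: 26−17=9 makes, 20−2=18 misses.
Subtract the first batch: 9−5=4 makes and 18−2=16 misses.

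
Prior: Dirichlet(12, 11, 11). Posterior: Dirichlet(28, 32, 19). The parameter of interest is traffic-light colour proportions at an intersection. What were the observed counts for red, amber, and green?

counts (16, 21, 8)

For a Dirichlet(α) prior with multinomial counts c, the posterior is Dirichlet(α + c) componentwise.
Counts are posterior − prior componentwise: 28−12=16, 32−11=21, 19−11=8.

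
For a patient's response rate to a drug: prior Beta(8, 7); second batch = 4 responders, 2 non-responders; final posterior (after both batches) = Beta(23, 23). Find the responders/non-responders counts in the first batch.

11 responders and 14 non-responders

Because Beta–binomial updating is additive in the counts, the combined data contributed (α_post−α_prior, β_post−β_prior) successes and failures.
Total across both batches: 23−8=15 responders, 23−7=16 non-responders.
Subtract the second batch: 15−4=11 responders and 16−2=14 non-responders.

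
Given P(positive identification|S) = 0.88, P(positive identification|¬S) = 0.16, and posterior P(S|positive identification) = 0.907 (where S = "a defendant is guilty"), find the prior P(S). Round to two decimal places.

P(S) = 0.64

Bayes' rule in odds form gives O(S|E) = O(S)·[P(E|S)/P(E|¬S)], hence O(S) = O(S|E)/LR.
Posterior odds = 0.907/(1−0.907) = 9.7527. LR = 0.88/0.16 = 5.5000.
Prior odds = 9.7527/5.5000 = 1.7732, so P(S) = 1.7732/(1+1.7732) ≈ 0.64.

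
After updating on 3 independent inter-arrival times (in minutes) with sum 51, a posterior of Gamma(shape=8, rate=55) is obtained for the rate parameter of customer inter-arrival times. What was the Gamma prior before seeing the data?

For an exponential likelihood with a Gamma(α, β) prior on the rate, n observations with total T give posterior Gamma(α+n, β+T).
So α = 8 − 3 = 5 and β = 55 − 51 = 4.

Gamma(shape=5, rate=4)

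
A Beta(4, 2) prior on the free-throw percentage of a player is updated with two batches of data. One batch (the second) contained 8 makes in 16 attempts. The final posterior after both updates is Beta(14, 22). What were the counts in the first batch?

Because Beta–binomial updating is additive in the counts, the combined data contributed (α_post−α_prior, β_post−β_prior) successes and failures.
Total across both batches: 14−4=10 makes, 22−2=20 misses.
Subtract the second batch: 10−8=2 makes and 20−8=12 misses.

2 makes and 12 misses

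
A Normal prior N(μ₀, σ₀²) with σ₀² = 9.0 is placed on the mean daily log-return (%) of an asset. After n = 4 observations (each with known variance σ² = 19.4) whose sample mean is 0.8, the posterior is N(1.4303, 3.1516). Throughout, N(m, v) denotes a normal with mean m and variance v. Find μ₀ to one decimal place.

μ₀ = 2.6

With known observation variance, the Normal–Normal posterior has precision τ_n = τ₀ + n/σ² and mean μ_n = (τ₀μ₀ + (n/σ²)x̄)/τ_n.
Here τ₀ = 1/9.0 = 0.111111 and τ_data = 4/19.4 = 0.206186, so τ_n = 0.317297.
Rearranging for μ₀: μ₀ = (μ_n·τ_n − τ_data·x̄)/τ₀ = (1.4303·0.317297 − 0.206186·0.8) / 0.111111 = 0.288881/0.111111 ≈ 2.6.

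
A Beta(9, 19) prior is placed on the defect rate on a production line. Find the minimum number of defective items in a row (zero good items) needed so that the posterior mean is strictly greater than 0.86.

After k defective items and 0 good items the posterior is Beta(9+k, 19), with mean (9+k)/(9+19+k).
Set (9+k)/(28+k) > 0.86 and solve: k > (0.86·28 − 9)/(1 − 0.86) = 107.714.
The smallest integer exceeding 107.714 is 108, and checking k=108: (117)/(136) = 0.8603 > 0.86.

k = 108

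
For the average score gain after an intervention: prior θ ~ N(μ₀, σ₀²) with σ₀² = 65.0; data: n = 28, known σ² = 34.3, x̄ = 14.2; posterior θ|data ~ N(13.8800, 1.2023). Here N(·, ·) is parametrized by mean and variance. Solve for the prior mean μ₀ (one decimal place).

μ₀ = -3.1

With known observation variance, the Normal–Normal posterior has precision τ_n = τ₀ + n/σ² and mean μ_n = (τ₀μ₀ + (n/σ²)x̄)/τ_n.
Here τ₀ = 1/65.0 = 0.015385 and τ_data = 28/34.3 = 0.816327, so τ_n = 0.831712.
Rearranging for μ₀: μ₀ = (μ_n·τ_n − τ_data·x̄)/τ₀ = (13.8800·0.831712 − 0.816327·14.2) / 0.015385 = -0.047681/0.015385 ≈ -3.1.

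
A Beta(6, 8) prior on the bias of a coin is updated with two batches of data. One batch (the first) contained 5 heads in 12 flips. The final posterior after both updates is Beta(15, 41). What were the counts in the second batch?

4 heads and 26 tails

Because Beta–binomial updating is additive in the counts, the combined data contributed (α_post−α_prior, β_post−β_prior) successes and failures.
Total across both batches: 15−6=9 heads, 41−8=33 tails.
Subtract the first batch: 9−5=4 heads and 33−7=26 tails.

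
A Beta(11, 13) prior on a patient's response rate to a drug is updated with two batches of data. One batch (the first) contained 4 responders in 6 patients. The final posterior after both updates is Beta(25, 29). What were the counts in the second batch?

Because Beta–binomial updating is additive in the counts, the combined data contributed (α_post−α_prior, β_post−β_prior) successes and failures.
Total across both batches: 25−11=14 responders, 29−13=16 non-responders.
Subtract the first batch: 14−4=10 responders and 16−2=14 non-responders.

10 responders and 14 non-responders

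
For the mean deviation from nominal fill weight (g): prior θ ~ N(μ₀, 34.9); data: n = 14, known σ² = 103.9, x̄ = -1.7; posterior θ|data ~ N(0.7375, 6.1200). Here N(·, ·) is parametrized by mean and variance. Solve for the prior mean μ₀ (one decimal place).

With known observation variance, the Normal–Normal posterior has precision τ_n = τ₀ + n/σ² and mean μ_n = (τ₀μ₀ + (n/σ²)x̄)/τ_n.
Here τ₀ = 1/34.9 = 0.028653 and τ_data = 14/103.9 = 0.134745, so τ_n = 0.163398.
Rearranging for μ₀: μ₀ = (μ_n·τ_n − τ_data·x̄)/τ₀ = (0.7375·0.163398 − 0.134745·-1.7) / 0.028653 = 0.349573/0.028653 ≈ 12.2.

μ₀ = 12.2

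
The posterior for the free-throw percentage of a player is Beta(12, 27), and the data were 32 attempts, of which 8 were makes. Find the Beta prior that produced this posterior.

Beta(4, 3)

Beta is conjugate to the binomial likelihood: posterior = Beta(a+s, b+f).
So a = 12 − 8 = 4 and b = 27 − 24 = 3.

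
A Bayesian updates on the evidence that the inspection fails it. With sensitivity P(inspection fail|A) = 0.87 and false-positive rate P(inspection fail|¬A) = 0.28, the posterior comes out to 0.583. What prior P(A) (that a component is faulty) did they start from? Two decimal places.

P(A) = 0.31

Bayes' rule in odds form gives O(A|E) = O(A)·[P(E|A)/P(E|¬A)], hence O(A) = O(A|E)/LR.
Posterior odds = 0.583/(1−0.583) = 1.3981. LR = 0.87/0.28 = 3.1071.
Prior odds = 1.3981/3.1071 = 0.4500, so P(A) = 0.4500/(1+0.4500) ≈ 0.31.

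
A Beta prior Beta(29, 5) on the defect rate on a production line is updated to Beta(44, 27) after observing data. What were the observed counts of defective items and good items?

A Beta(a, b) prior with s successes and f failures in binomial data gives a Beta(a+s, b+f) posterior.
So s = 44 − 29 = 15 and f = 27 − 5 = 22.

15 defective items and 22 good items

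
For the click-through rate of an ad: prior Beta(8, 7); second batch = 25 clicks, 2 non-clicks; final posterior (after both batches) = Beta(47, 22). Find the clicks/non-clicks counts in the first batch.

14 clicks and 13 non-clicks

Sequential conjugate updates are equivalent to a single update on the pooled data, so total successes = posterior α − prior α and total failures = posterior β − prior β.
Total across both batches: 47−8=39 clicks, 22−7=15 non-clicks.
Subtract the second batch: 39−25=14 clicks and 15−2=13 non-clicks.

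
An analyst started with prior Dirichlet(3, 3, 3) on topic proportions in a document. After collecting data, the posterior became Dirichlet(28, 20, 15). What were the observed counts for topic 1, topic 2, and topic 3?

counts (25, 17, 12)

For a Dirichlet(α) prior with multinomial counts c, the posterior is Dirichlet(α + c) componentwise.
Counts are posterior − prior componentwise: 28−3=25, 20−3=17, 15−3=12.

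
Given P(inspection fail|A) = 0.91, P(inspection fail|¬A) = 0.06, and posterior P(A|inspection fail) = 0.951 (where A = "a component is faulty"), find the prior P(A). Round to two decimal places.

P(A) = 0.56

Bayes' rule in odds form gives O(A|E) = O(A)·[P(E|A)/P(E|¬A)], hence O(A) = O(A|E)/LR.
Posterior odds = 0.951/(1−0.951) = 19.4082. LR = 0.91/0.06 = 15.1667.
Prior odds = 19.4082/15.1667 = 1.2797, so P(A) = 1.2797/(1+1.2797) ≈ 0.56.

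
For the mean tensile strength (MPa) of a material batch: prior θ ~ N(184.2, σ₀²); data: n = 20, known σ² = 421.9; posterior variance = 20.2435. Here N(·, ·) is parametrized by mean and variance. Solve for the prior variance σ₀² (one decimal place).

σ₀² = 501.5

For the Normal–Normal model with known σ², precisions add: τ_n = τ₀ + n/σ².
So 1/σ₀² = 1/20.2435 − 20/421.9 = 0.049399 − 0.047405 = 0.001994.
Hence σ₀² = 1/0.001994 ≈ 501.5.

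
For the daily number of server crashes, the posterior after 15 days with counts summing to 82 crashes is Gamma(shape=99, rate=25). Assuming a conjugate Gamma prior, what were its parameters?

Gamma(shape=17, rate=10)

A Gamma(α, β) prior (rate parametrization) on a Poisson rate with n observations summing to S gives posterior Gamma(α+S, β+n).
So α = 99 − 82 = 17 and β = 25 − 15 = 10.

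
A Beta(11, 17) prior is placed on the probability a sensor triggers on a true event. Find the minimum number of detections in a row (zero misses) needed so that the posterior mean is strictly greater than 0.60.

After k detections and 0 misses the posterior is Beta(11+k, 17), with mean (11+k)/(11+17+k).
Set (11+k)/(28+k) > 0.60 and solve: k > (0.60·28 − 11)/(1 − 0.60) = 14.500.
The smallest integer exceeding 14.500 is 15, and checking k=15: (26)/(43) = 0.6047 > 0.60.

k = 15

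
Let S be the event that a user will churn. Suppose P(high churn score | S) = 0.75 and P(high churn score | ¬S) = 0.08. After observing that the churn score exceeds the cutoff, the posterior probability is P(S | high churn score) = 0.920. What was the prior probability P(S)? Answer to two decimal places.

In odds form, posterior odds = prior odds × likelihood ratio, so prior odds = posterior odds ÷ LR.
Posterior odds = 0.920/(1−0.920) = 11.5000. LR = 0.75/0.08 = 9.3750.
Prior odds = 11.5000/9.3750 = 1.2267, so P(S) = 1.2267/(1+1.2267) ≈ 0.55.

P(S) = 0.55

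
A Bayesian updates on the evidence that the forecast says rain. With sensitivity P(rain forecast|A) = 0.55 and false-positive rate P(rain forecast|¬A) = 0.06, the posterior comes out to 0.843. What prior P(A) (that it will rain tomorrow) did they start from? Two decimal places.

P(A) = 0.37

In odds form, posterior odds = prior odds × likelihood ratio, so prior odds = posterior odds ÷ LR.
Posterior odds = 0.843/(1−0.843) = 5.3694. LR = 0.55/0.06 = 9.1667.
Prior odds = 5.3694/9.1667 = 0.5858, so P(A) = 0.5858/(1+0.5858) ≈ 0.37.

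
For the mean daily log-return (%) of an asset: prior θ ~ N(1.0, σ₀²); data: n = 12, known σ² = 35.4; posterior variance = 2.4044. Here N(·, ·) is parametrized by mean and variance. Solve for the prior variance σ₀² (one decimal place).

σ₀² = 13.0

For the Normal–Normal model with known σ², precisions add: τ_n = τ₀ + n/σ².
So 1/σ₀² = 1/2.4044 − 12/35.4 = 0.415904 − 0.338983 = 0.076921.
Hence σ₀² = 1/0.076921 ≈ 13.0.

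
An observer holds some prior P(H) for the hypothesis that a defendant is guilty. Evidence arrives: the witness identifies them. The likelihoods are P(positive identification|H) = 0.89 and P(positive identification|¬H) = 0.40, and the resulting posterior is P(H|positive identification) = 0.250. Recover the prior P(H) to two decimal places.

In odds form, posterior odds = prior odds × likelihood ratio, so prior odds = posterior odds ÷ LR.
Posterior odds = 0.250/(1−0.250) = 0.3333. LR = 0.89/0.40 = 2.2250.
Prior odds = 0.3333/2.2250 = 0.1498, so P(H) = 0.1498/(1+0.1498) ≈ 0.13.

P(H) = 0.13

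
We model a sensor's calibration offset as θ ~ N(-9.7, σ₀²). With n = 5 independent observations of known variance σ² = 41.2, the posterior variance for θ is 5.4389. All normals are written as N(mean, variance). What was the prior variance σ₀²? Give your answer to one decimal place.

For the Normal–Normal model with known σ², precisions add: τ_n = τ₀ + n/σ².
So 1/σ₀² = 1/5.4389 − 5/41.2 = 0.183861 − 0.121359 = 0.062502.
Hence σ₀² = 1/0.062502 ≈ 16.0.

σ₀² = 16.0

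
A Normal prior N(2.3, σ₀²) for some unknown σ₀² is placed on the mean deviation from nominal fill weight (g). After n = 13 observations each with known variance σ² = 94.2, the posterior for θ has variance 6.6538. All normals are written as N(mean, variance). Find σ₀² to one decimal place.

For the Normal–Normal model with known σ², precisions add: τ_n = τ₀ + n/σ².
So 1/σ₀² = 1/6.6538 − 13/94.2 = 0.150290 − 0.138004 = 0.012286.
Hence σ₀² = 1/0.012286 ≈ 81.4.

σ₀² = 81.4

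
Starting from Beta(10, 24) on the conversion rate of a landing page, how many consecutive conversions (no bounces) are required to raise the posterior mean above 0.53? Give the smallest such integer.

After k conversions and 0 bounces the posterior is Beta(10+k, 24), with mean (10+k)/(10+24+k).
Set (10+k)/(34+k) > 0.53 and solve: k > (0.53·34 − 10)/(1 − 0.53) = 17.064.
The smallest integer exceeding 17.064 is 18.

k = 18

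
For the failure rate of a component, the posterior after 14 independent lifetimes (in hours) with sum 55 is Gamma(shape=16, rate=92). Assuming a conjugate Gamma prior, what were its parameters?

Gamma(shape=2, rate=37)

Gamma–exponential conjugacy: posterior shape = α + n, posterior rate = β + Σtᵢ.
So α = 16 − 14 = 2 and β = 92 − 55 = 37.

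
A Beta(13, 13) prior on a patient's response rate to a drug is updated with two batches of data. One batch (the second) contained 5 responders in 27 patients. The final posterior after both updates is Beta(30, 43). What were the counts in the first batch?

12 responders and 8 non-responders

Sequential conjugate updates are equivalent to a single update on the pooled data, so total successes = posterior α − prior α and total failures = posterior β − prior β.
Total across both batches: 30−13=17 responders, 43−13=30 non-responders.
Subtract the second batch: 17−5=12 responders and 30−22=8 non-responders.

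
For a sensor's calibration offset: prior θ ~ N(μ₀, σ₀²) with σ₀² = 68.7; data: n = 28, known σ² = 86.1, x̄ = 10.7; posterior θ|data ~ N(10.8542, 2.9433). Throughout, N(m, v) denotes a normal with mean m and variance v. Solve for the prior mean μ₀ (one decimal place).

μ₀ = 14.3

The posterior mean is a precision-weighted average: μ_n = (τ₀μ₀ + τ_data·x̄)/(τ₀+τ_data), with τ₀=1/σ₀² and τ_data=n/σ².
Here τ₀ = 1/68.7 = 0.014556 and τ_data = 28/86.1 = 0.325203, so τ_n = 0.339759.
Rearranging for μ₀: μ₀ = (μ_n·τ_n − τ_data·x̄)/τ₀ = (10.8542·0.339759 − 0.325203·10.7) / 0.014556 = 0.208140/0.014556 ≈ 14.3.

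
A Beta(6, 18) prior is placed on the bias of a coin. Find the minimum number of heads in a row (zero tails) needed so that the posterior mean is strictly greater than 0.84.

After k heads and 0 tails the posterior is Beta(6+k, 18), with mean (6+k)/(6+18+k).
Set (6+k)/(24+k) > 0.84 and solve: k > (0.84·24 − 6)/(1 − 0.84) = 88.500.
The smallest integer exceeding 88.500 is 89, and checking k=89: (95)/(113) = 0.8407 > 0.84.

k = 89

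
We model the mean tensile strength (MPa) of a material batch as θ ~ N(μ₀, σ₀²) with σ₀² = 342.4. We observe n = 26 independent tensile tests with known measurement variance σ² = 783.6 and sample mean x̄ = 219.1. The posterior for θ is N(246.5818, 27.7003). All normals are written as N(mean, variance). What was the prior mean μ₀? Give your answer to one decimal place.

μ₀ = 558.8

With known observation variance, the Normal–Normal posterior has precision τ_n = τ₀ + n/σ² and mean μ_n = (τ₀μ₀ + (n/σ²)x̄)/τ_n.
Here τ₀ = 1/342.4 = 0.002921 and τ_data = 26/783.6 = 0.033180, so τ_n = 0.036101.
Rearranging for μ₀: μ₀ = (μ_n·τ_n − τ_data·x̄)/τ₀ = (246.5818·0.036101 − 0.033180·219.1) / 0.002921 = 1.632112/0.002921 ≈ 558.8.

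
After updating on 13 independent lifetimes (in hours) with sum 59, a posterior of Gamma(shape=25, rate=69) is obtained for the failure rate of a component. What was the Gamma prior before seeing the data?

Gamma(shape=12, rate=10)

Gamma–exponential conjugacy: posterior shape = α + n, posterior rate = β + Σtᵢ.
So α = 25 − 13 = 12 and β = 69 − 59 = 10.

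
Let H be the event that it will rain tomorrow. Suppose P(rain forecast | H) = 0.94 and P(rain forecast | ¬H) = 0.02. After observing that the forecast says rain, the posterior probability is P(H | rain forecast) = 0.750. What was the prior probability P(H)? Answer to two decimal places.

P(H) = 0.06

Bayes' rule in odds form gives O(H|E) = O(H)·[P(E|H)/P(E|¬H)], hence O(H) = O(H|E)/LR.
Posterior odds = 0.750/(1−0.750) = 3.0000. LR = 0.94/0.02 = 47.0000.
Prior odds = 3.0000/47.0000 = 0.0638, so P(H) = 0.0638/(1+0.0638) ≈ 0.06.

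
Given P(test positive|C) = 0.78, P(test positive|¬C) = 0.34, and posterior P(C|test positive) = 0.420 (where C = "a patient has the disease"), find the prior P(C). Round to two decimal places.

In odds form, posterior odds = prior odds × likelihood ratio, so prior odds = posterior odds ÷ LR.
Posterior odds = 0.420/(1−0.420) = 0.7241. LR = 0.78/0.34 = 2.2941.
Prior odds = 0.7241/2.2941 = 0.3156, so P(C) = 0.3156/(1+0.3156) ≈ 0.24.

P(C) = 0.24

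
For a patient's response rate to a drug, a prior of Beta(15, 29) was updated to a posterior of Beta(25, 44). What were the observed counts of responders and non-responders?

Beta is conjugate to the binomial likelihood: posterior = Beta(α+s, β+f).
So s = 25 − 15 = 10 and f = 44 − 29 = 15.

10 responders and 15 non-responders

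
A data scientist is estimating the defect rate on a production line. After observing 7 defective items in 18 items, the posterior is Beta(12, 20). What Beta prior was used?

Beta(5, 9)

Under Beta–binomial conjugacy the posterior parameters are (a+s, b+f).
Subtract the data counts: 12−7=5, 20−11=9.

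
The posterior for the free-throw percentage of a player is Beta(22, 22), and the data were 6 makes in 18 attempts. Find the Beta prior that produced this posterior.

Beta(16, 10)

A Beta(a, b) prior with s successes and f failures in binomial data gives a Beta(a+s, b+f) posterior.
So a = 22 − 6 = 16 and b = 22 − 12 = 10.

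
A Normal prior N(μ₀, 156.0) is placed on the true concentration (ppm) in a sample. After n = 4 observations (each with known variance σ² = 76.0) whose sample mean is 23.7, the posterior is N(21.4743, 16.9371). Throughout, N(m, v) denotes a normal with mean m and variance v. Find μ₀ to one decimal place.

μ₀ = 3.2

The posterior mean is a precision-weighted average: μ_n = (τ₀μ₀ + τ_data·x̄)/(τ₀+τ_data), with τ₀=1/σ₀² and τ_data=n/σ².
Here τ₀ = 1/156.0 = 0.006410 and τ_data = 4/76.0 = 0.052632, so τ_n = 0.059042.
Rearranging for μ₀: μ₀ = (μ_n·τ_n − τ_data·x̄)/τ₀ = (21.4743·0.059042 − 0.052632·23.7) / 0.006410 = 0.020507/0.006410 ≈ 3.2.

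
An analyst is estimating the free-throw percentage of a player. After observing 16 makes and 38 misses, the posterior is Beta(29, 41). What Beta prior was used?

Beta(13, 3)

A Beta(α, β) prior with s successes and f failures in binomial data gives a Beta(α+s, β+f) posterior.
So α = 29 − 16 = 13 and β = 41 − 38 = 3.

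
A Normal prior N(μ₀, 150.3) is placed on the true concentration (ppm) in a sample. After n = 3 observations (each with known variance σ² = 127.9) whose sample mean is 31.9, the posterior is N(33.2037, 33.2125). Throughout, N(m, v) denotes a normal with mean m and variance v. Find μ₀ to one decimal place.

μ₀ = 37.8

With known observation variance, the Normal–Normal posterior has precision τ_n = τ₀ + n/σ² and mean μ_n = (τ₀μ₀ + (n/σ²)x̄)/τ_n.
Here τ₀ = 1/150.3 = 0.006653 and τ_data = 3/127.9 = 0.023456, so τ_n = 0.030109.
Rearranging for μ₀: μ₀ = (μ_n·τ_n − τ_data·x̄)/τ₀ = (33.2037·0.030109 − 0.023456·31.9) / 0.006653 = 0.251484/0.006653 ≈ 37.8.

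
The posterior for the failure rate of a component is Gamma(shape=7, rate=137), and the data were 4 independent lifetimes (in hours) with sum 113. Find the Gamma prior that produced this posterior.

For an exponential likelihood with a Gamma(α, β) prior on the rate, n observations with total T give posterior Gamma(α+n, β+T).
So α = 7 − 4 = 3 and β = 137 − 113 = 24.

Gamma(shape=3, rate=24)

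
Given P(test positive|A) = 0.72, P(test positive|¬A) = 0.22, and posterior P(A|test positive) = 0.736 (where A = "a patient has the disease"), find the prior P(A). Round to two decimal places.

P(A) = 0.46

In odds form, posterior odds = prior odds × likelihood ratio, so prior odds = posterior odds ÷ LR.
Posterior odds = 0.736/(1−0.736) = 2.7879. LR = 0.72/0.22 = 3.2727.
Prior odds = 2.7879/3.2727 = 0.8519, so P(A) = 0.8519/(1+0.8519) ≈ 0.46.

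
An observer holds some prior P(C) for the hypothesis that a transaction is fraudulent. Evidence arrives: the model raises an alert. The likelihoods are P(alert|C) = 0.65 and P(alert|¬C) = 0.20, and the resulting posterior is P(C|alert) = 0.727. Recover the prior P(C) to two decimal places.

P(C) = 0.45

In odds form, posterior odds = prior odds × likelihood ratio, so prior odds = posterior odds ÷ LR.
Posterior odds = 0.727/(1−0.727) = 2.6630. LR = 0.65/0.20 = 3.2500.
Prior odds = 2.6630/3.2500 = 0.8194, so P(C) = 0.8194/(1+0.8194) ≈ 0.45.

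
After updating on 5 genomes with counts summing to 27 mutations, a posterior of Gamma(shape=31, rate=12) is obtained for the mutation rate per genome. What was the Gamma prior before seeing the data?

Gamma–Poisson conjugacy: posterior shape = α + Σxᵢ, posterior rate = β + n.
So α = 31 − 27 = 4 and β = 12 − 5 = 7.

Gamma(shape=4, rate=7)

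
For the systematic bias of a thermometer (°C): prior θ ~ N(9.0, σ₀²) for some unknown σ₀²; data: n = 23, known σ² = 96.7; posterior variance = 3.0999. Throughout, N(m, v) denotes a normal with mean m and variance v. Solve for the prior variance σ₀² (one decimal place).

σ₀² = 11.8

For the Normal–Normal model with known σ², precisions add: τ_n = τ₀ + n/σ².
So 1/σ₀² = 1/3.0999 − 23/96.7 = 0.322591 − 0.237849 = 0.084742.
Hence σ₀² = 1/0.084742 ≈ 11.8.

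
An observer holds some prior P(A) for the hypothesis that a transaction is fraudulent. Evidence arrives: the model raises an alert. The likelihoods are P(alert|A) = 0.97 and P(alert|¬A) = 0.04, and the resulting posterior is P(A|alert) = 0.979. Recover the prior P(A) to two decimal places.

P(A) = 0.66

In odds form, posterior odds = prior odds × likelihood ratio, so prior odds = posterior odds ÷ LR.
Posterior odds = 0.979/(1−0.979) = 46.6190. LR = 0.97/0.04 = 24.2500.
Prior odds = 46.6190/24.2500 = 1.9224, so P(A) = 1.9224/(1+1.9224) ≈ 0.66.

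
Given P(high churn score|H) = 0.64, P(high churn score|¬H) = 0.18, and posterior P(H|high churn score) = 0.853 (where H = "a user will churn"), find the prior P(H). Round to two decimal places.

P(H) = 0.62

Bayes' rule in odds form gives O(H|E) = O(H)·[P(E|H)/P(E|¬H)], hence O(H) = O(H|E)/LR.
Posterior odds = 0.853/(1−0.853) = 5.8027. LR = 0.64/0.18 = 3.5556.
Prior odds = 5.8027/3.5556 = 1.6320, so P(H) = 1.6320/(1+1.6320) ≈ 0.62.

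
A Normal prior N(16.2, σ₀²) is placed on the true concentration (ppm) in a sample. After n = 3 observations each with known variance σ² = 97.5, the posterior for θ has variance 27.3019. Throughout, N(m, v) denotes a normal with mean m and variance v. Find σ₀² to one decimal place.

Posterior precision equals prior precision plus data precision: 1/σ_n² = 1/σ₀² + n/σ².
So 1/σ₀² = 1/27.3019 − 3/97.5 = 0.036627 − 0.030769 = 0.005858.
Hence σ₀² = 1/0.005858 ≈ 170.7.

σ₀² = 170.7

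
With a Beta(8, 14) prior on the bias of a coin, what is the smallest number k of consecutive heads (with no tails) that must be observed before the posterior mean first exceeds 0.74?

After k heads and 0 tails the posterior is Beta(8+k, 14), with mean (8+k)/(8+14+k).
Set (8+k)/(22+k) > 0.74 and solve: k > (0.74·22 − 8)/(1 − 0.74) = 31.846.
The smallest integer exceeding 31.846 is 32.

k = 32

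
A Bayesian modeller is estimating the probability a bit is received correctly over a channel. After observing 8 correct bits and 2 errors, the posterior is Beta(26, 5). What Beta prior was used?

Beta(18, 3)

Beta is conjugate to the binomial likelihood: posterior = Beta(a+s, b+f).
Subtract the data counts: 26−8=18, 5−2=3.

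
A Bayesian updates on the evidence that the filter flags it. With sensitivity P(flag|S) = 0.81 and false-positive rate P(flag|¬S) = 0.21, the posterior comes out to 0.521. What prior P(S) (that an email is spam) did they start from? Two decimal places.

Bayes' rule in odds form gives O(S|E) = O(S)·[P(E|S)/P(E|¬S)], hence O(S) = O(S|E)/LR.
Posterior odds = 0.521/(1−0.521) = 1.0877. LR = 0.81/0.21 = 3.8571.
Prior odds = 1.0877/3.8571 = 0.2820, so P(S) = 0.2820/(1+0.2820) ≈ 0.22.

P(S) = 0.22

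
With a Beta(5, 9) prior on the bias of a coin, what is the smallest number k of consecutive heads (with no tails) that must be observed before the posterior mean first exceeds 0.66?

After k heads and 0 tails the posterior is Beta(5+k, 9), with mean (5+k)/(5+9+k).
Set (5+k)/(14+k) > 0.66 and solve: k > (0.66·14 − 5)/(1 − 0.66) = 12.471.
The smallest integer exceeding 12.471 is 13.

k = 13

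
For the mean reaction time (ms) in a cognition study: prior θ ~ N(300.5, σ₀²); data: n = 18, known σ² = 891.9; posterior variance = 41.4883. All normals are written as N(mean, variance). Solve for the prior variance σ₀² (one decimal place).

σ₀² = 255.0

For the Normal–Normal model with known σ², precisions add: τ_n = τ₀ + n/σ².
So 1/σ₀² = 1/41.4883 − 18/891.9 = 0.024103 − 0.020182 = 0.003921.
Hence σ₀² = 1/0.003921 ≈ 255.0.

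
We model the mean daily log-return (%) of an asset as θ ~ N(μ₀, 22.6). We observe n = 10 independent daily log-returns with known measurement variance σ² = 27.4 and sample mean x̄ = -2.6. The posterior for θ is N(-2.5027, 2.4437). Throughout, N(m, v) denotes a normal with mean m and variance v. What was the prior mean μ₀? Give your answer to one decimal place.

The posterior mean is a precision-weighted average: μ_n = (τ₀μ₀ + τ_data·x̄)/(τ₀+τ_data), with τ₀=1/σ₀² and τ_data=n/σ².
Here τ₀ = 1/22.6 = 0.044248 and τ_data = 10/27.4 = 0.364964, so τ_n = 0.409212.
Rearranging for μ₀: μ₀ = (μ_n·τ_n − τ_data·x̄)/τ₀ = (-2.5027·0.409212 − 0.364964·-2.6) / 0.044248 = -0.075228/0.044248 ≈ -1.7.

μ₀ = -1.7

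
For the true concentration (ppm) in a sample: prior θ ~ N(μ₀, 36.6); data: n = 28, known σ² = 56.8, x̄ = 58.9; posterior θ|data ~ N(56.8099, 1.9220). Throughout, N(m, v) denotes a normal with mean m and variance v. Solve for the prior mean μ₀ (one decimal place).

μ₀ = 19.1

The posterior mean is a precision-weighted average: μ_n = (τ₀μ₀ + τ_data·x̄)/(τ₀+τ_data), with τ₀=1/σ₀² and τ_data=n/σ².
Here τ₀ = 1/36.6 = 0.027322 and τ_data = 28/56.8 = 0.492958, so τ_n = 0.520280.
Rearranging for μ₀: μ₀ = (μ_n·τ_n − τ_data·x̄)/τ₀ = (56.8099·0.520280 − 0.492958·58.9) / 0.027322 = 0.521829/0.027322 ≈ 19.1.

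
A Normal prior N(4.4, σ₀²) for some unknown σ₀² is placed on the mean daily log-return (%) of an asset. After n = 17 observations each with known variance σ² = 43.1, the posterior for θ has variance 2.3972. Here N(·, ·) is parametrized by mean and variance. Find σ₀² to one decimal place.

σ₀² = 44.0

Posterior precision equals prior precision plus data precision: 1/σ_n² = 1/σ₀² + n/σ².
So 1/σ₀² = 1/2.3972 − 17/43.1 = 0.417153 − 0.394432 = 0.022721.
Hence σ₀² = 1/0.022721 ≈ 44.0.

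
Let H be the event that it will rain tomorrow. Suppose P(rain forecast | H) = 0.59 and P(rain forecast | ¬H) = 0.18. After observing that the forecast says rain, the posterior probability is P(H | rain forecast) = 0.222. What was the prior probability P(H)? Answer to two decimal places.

P(H) = 0.08

Bayes' rule in odds form gives O(H|E) = O(H)·[P(E|H)/P(E|¬H)], hence O(H) = O(H|E)/LR.
Posterior odds = 0.222/(1−0.222) = 0.2853. LR = 0.59/0.18 = 3.2778.
Prior odds = 0.2853/3.2778 = 0.0870, so P(H) = 0.0870/(1+0.0870) ≈ 0.08.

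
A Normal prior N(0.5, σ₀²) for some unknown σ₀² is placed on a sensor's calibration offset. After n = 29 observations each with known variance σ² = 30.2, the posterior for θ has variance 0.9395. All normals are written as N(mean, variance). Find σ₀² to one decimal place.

σ₀² = 9.6

Posterior precision equals prior precision plus data precision: 1/σ_n² = 1/σ₀² + n/σ².
So 1/σ₀² = 1/0.9395 − 29/30.2 = 1.064396 − 0.960265 = 0.104131.
Hence σ₀² = 1/0.104131 ≈ 9.6.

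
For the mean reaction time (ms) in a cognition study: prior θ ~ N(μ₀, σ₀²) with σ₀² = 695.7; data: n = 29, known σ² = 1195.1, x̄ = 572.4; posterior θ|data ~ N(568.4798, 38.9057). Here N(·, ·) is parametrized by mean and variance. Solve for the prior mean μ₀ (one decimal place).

The posterior mean is a precision-weighted average: μ_n = (τ₀μ₀ + τ_data·x̄)/(τ₀+τ_data), with τ₀=1/σ₀² and τ_data=n/σ².
Here τ₀ = 1/695.7 = 0.001437 and τ_data = 29/1195.1 = 0.024266, so τ_n = 0.025703.
Rearranging for μ₀: μ₀ = (μ_n·τ_n − τ_data·x̄)/τ₀ = (568.4798·0.025703 − 0.024266·572.4) / 0.001437 = 0.721778/0.001437 ≈ 502.3.

μ₀ = 502.3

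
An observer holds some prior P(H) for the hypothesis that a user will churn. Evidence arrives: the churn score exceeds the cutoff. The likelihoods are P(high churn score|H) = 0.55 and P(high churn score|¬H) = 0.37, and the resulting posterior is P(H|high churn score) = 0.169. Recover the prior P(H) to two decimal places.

P(H) = 0.12

In odds form, posterior odds = prior odds × likelihood ratio, so prior odds = posterior odds ÷ LR.
Posterior odds = 0.169/(1−0.169) = 0.2034. LR = 0.55/0.37 = 1.4865.
Prior odds = 0.2034/1.4865 = 0.1368, so P(H) = 0.1368/(1+0.1368) ≈ 0.12.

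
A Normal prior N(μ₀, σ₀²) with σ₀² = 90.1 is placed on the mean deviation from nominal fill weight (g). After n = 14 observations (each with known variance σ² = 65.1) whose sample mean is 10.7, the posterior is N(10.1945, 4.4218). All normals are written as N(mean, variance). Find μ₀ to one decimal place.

μ₀ = 0.4

With known observation variance, the Normal–Normal posterior has precision τ_n = τ₀ + n/σ² and mean μ_n = (τ₀μ₀ + (n/σ²)x̄)/τ_n.
Here τ₀ = 1/90.1 = 0.011099 and τ_data = 14/65.1 = 0.215054, so τ_n = 0.226153.
Rearranging for μ₀: μ₀ = (μ_n·τ_n − τ_data·x̄)/τ₀ = (10.1945·0.226153 − 0.215054·10.7) / 0.011099 = 0.004439/0.011099 ≈ 0.4.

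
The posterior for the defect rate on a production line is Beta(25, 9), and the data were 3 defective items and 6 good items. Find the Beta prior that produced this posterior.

Under Beta–binomial conjugacy the posterior parameters are (a+s, b+f).
Subtract the data counts: 25−3=22, 9−6=3.

Beta(22, 3)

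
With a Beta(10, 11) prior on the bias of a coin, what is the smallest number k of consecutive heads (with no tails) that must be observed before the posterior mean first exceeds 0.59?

k = 6

After k heads and 0 tails the posterior is Beta(10+k, 11), with mean (10+k)/(10+11+k).
Set (10+k)/(21+k) > 0.59 and solve: k > (0.59·21 − 10)/(1 − 0.59) = 5.829.
The smallest integer exceeding 5.829 is 6.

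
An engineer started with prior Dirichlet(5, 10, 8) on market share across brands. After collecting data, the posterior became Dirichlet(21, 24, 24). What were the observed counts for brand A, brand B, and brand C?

counts (16, 14, 16)

For a Dirichlet(α) prior with multinomial counts c, the posterior is Dirichlet(α + c) componentwise.
Counts are posterior − prior componentwise: 21−5=16, 24−10=14, 24−8=16.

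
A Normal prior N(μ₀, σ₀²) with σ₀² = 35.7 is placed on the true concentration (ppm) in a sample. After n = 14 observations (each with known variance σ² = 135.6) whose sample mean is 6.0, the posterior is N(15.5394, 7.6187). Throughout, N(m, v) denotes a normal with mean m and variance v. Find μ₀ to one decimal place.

μ₀ = 50.7

With known observation variance, the Normal–Normal posterior has precision τ_n = τ₀ + n/σ² and mean μ_n = (τ₀μ₀ + (n/σ²)x̄)/τ_n.
Here τ₀ = 1/35.7 = 0.028011 and τ_data = 14/135.6 = 0.103245, so τ_n = 0.131256.
Rearranging for μ₀: μ₀ = (μ_n·τ_n − τ_data·x̄)/τ₀ = (15.5394·0.131256 − 0.103245·6.0) / 0.028011 = 1.420169/0.028011 ≈ 50.7.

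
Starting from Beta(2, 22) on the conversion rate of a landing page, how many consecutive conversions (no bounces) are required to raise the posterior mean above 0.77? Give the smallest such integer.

k = 72

After k conversions and 0 bounces the posterior is Beta(2+k, 22), with mean (2+k)/(2+22+k).
Set (2+k)/(24+k) > 0.77 and solve: k > (0.77·24 − 2)/(1 − 0.77) = 71.652.
The smallest integer exceeding 71.652 is 72, and checking k=72: (74)/(96) = 0.7708 > 0.77.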